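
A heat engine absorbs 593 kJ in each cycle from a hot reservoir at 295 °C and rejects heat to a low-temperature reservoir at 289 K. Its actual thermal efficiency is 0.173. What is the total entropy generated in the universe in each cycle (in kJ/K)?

ΔS_univ ≈ 0.653 kJ/K

T_H = 295 °C → 295 + 273.15 = 568.15 K.
W = η·Q_H = 0.173 × 593 = 102.6 kJ, so Q_C = Q_H − W = 490.4 kJ.
Entropy balance on the reservoirs: −Q_H/T_H = -1.044 kJ/K, +Q_C/T_C = 1.697 kJ/K.
ΔS_univ = −Q_H/T_H + Q_C/T_C = 0.653 kJ/K (> 0, since η = 0.173 < η_Carnot = 0.491).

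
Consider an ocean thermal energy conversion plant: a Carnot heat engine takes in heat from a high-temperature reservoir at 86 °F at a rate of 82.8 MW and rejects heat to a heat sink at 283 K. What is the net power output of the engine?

T_H = 86 °F → (86 − 32) × 5/9 = 30.00 °C = 303.15 K.
Since the cycle is reversible, η = 1 − T_C/T_H = 1 − 283.00/303.15 = 0.0665.
W = η·Q_H = 0.0665 × 82.8 = 5.50 MW.

Ẇ ≈ 5.50 MW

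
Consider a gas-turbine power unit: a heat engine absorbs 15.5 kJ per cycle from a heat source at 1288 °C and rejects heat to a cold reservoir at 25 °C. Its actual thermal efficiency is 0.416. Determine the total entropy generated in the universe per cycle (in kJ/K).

T_H = 1288 °C → 1288 + 273.15 = 1561.15 K.
T_C = 25 °C → 25 + 273.15 = 298.15 K.
W = η·Q_H = 0.416 × 15.5 = 6.448 kJ, so Q_C = Q_H − W = 9.052 kJ.
Reservoir entropy changes: ΔS_H = −Q_H/T_H = −15.5/1561.15 = -0.009929 kJ/K and ΔS_C = +Q_C/T_C = 9.052/298.15 = 0.03036 kJ/K.
ΔS_univ = −Q_H/T_H + Q_C/T_C = 0.0204 kJ/K (> 0, since η = 0.416 < η_Carnot = 0.809).

ΔS_univ ≈ 0.0204 kJ/K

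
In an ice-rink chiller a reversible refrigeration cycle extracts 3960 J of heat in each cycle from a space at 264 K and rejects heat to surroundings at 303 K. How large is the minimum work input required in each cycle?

W_in ≈ 585 J

Carnot COP: COP_R = T_C/(T_H − T_C) = 264.00/39.00 = 6.7692.
W = Q_C/COP_R = 3960/6.7692 = 585 J.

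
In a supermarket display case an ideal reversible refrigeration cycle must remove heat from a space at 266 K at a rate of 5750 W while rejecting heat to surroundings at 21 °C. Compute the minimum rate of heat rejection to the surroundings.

Q̇_H ≈ 6360 W

T_H = 21 °C → 21 + 273.15 = 294.15 K.
For a reversible cycle Q_H/Q_C = T_H/T_C, so Q_H = Q_C·T_H/T_C = 5750 × 294.15/266.00 = 6360 W.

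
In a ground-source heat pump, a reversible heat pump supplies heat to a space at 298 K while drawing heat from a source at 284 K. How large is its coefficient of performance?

COP_HP ≈ 21.3

For a reversible heat pump, COP_HP = T_H/(T_H − T_C) = 298.00/(298.00 − 284.00) = 21.3.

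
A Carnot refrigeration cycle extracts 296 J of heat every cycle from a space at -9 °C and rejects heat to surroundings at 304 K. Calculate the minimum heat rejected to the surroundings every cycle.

Q_H ≈ 340.7 J

T_C = -9 °C → -9 + 273.15 = 264.15 K.
For a reversible cycle Q_H/Q_C = T_H/T_C, so Q_H = Q_C·T_H/T_C = 296 × 304.00/264.15 = 340.7 J.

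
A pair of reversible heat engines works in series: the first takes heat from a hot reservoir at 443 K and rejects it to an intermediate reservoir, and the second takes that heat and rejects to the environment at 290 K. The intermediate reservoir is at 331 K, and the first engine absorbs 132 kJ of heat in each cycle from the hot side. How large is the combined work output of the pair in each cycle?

W_total ≈ 45.6 kJ

Two reversible stages in series are equivalent to a single Carnot engine between T_H and T_C, so η_total = 1 − T_C/T_H = 1 − 290.00/443.00 = 0.3454.
W_total = η_total · Q_H = 0.3454 × 132 = 45.6 kJ.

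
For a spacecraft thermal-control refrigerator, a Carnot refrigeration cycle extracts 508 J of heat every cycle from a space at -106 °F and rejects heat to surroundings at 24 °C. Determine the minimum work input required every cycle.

W_in ≈ 260 J

T_H = 24 °C → 24 + 273.15 = 297.15 K.
T_C = -106 °F → (-106 − 32) × 5/9 = -76.67 °C = 196.48 K.
The reversible coefficient of performance is COP_R = T_C/(T_H − T_C) = 196.48/100.67 = 1.9518.
W = Q_C/COP_R = 508/1.9518 = 260 J.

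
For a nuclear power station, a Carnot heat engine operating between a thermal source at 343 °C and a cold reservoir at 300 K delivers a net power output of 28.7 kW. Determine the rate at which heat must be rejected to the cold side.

T_H = 343 °C → 343 + 273.15 = 616.15 K.
Carnot efficiency: η = 1 − T_C/T_H = 1 − 300.00/616.15 = 0.5131.
Since Q_C/Q_H = T_C/T_H and Q_H = W/η, Q_C = W·T_C/(T_H − T_C) = 28.7 × 300.00/316.15 = 27.2 kW.

Q̇_C ≈ 27.2 kW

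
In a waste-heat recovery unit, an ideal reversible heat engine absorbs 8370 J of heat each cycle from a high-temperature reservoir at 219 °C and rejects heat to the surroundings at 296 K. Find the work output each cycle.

W ≈ 3340 J

T_H = 219 °C → 219 + 273.15 = 492.15 K.
η_rev = 1 − T_C/T_H = 1 − 296.00/492.15 = 0.3986.
W = η·Q_H = 0.3986 × 8370 = 3340 J.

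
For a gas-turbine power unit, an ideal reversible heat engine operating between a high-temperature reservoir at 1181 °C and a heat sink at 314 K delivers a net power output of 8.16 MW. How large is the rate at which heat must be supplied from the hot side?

T_H = 1181 °C → 1181 + 273.15 = 1454.15 K.
η_rev = 1 − T_C/T_H = 1 − 314.00/1454.15 = 0.7841.
Q_H = W/η = 8.16/0.7841 = 10.4 MW.

Q̇_H ≈ 10.4 MW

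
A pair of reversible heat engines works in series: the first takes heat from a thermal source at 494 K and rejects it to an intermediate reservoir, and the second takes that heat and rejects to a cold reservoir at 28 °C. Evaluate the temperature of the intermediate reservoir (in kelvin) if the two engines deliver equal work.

T_C = 28 °C → 28 + 273.15 = 301.15 K.
For reversible stages Q_m = Q_H·(T_m/T_H). Setting W₁ = Q_H(1 − T_m/T_H) equal to W₂ = Q_m(1 − T_C/T_m) = Q_H·(T_m − T_C)/T_H gives T_H − T_m = T_m − T_C, so T_m = (T_H + T_C)/2 = (494.00 + 301.15)/2 = 398 K.

T_m ≈ 398 K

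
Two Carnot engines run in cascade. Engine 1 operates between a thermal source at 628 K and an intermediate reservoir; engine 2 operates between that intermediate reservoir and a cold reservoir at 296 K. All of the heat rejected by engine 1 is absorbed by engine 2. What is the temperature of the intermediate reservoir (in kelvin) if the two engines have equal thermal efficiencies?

T_m ≈ 431.1 K

Equal efficiencies require 1 − T_m/T_H = 1 − T_C/T_m, i.e. T_m/T_H = T_C/T_m, so T_m = √(T_H·T_C) = √(628.00 × 296.00) = 431.1 K.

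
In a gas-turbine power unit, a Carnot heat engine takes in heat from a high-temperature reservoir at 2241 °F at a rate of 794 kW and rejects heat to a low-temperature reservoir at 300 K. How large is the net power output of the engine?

T_H = 2241 °F → (2241 − 32) × 5/9 = 1227.22 °C = 1500.37 K.
Carnot efficiency: η = 1 − T_C/T_H = 1 − 300.00/1500.37 = 0.8000.
W = η·Q_H = 0.8000 × 794 = 635 kW.

Ẇ ≈ 635 kW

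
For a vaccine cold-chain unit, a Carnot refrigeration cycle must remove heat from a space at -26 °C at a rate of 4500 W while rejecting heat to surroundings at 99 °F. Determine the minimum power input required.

Ẇ_in ≈ 1151 W

T_H = 99 °F → (99 − 32) × 5/9 = 37.22 °C = 310.37 K.
T_C = -26 °C → -26 + 273.15 = 247.15 K.
COP_R = T_C/(T_H − T_C) = 247.15/63.22 = 3.9092.
W = Q_C/COP_R = 4500/3.9092 = 1151 W.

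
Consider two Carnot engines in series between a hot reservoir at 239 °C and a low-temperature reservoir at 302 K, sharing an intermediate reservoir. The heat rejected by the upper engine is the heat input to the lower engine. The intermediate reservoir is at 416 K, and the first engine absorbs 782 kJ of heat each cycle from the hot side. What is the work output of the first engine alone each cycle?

T_H = 239 °C → 239 + 273.15 = 512.15 K.
First-stage efficiency η₁ = 1 − T_m/T_H = 1 − 416.00/512.15 = 0.1877.
W₁ = η₁·Q_H = 0.1877 × 782 = 146.8 kJ.

W₁ ≈ 146.8 kJ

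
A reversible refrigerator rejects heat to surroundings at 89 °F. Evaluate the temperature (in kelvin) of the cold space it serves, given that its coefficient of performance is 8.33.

T_H = 89 °F → (89 − 32) × 5/9 = 31.67 °C = 304.82 K.
COP_R = T_C/(T_H − T_C) ⇒ T_C = T_H·COP_R/(1 + COP_R) = 304.82 × 8.33/(1 + 8.33) = 272.1 K.

T_C ≈ 272.1 K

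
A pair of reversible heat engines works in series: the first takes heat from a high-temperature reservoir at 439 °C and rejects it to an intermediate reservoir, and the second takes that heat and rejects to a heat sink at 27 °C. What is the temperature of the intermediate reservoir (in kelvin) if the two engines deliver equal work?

T_H = 439 °C → 439 + 273.15 = 712.15 K.
T_C = 27 °C → 27 + 273.15 = 300.15 K.
For reversible stages Q_m = Q_H·(T_m/T_H). Setting W₁ = Q_H(1 − T_m/T_H) equal to W₂ = Q_m(1 − T_C/T_m) = Q_H·(T_m − T_C)/T_H gives T_H − T_m = T_m − T_C, so T_m = (T_H + T_C)/2 = (712.15 + 300.15)/2 = 506.1 K.

T_m ≈ 506.1 K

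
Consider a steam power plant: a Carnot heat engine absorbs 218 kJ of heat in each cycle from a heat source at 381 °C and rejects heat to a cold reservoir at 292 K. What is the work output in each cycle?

W ≈ 121 kJ

T_H = 381 °C → 381 + 273.15 = 654.15 K.
η_rev = 1 − T_C/T_H = 1 − 292.00/654.15 = 0.5536.
W = η·Q_H = 0.5536 × 218 = 121 kJ.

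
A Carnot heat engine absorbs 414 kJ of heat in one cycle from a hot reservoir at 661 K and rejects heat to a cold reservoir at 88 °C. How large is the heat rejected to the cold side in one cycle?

Q_C ≈ 226 kJ

T_C = 88 °C → 88 + 273.15 = 361.15 K.
Carnot efficiency: η = 1 − T_C/T_H = 1 − 361.15/661.00 = 0.4536.
For a reversible cycle Q_C/Q_H = T_C/T_H, so Q_C = 414 × 361.15/661.00 = 226 kJ.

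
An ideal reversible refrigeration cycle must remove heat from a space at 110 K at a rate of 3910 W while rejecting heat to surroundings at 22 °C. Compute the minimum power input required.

Ẇ_in ≈ 6581 W

T_H = 22 °C → 22 + 273.15 = 295.15 K.
COP_R = T_C/(T_H − T_C) = 110.00/185.15 = 0.5941.
W = Q_C/COP_R = 3910/0.5941 = 6581 W.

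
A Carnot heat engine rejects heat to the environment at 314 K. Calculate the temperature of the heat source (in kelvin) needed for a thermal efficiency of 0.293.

From η = 1 − T_C/T_H, solving for T_H gives T_H = T_C/(1 − η) = 314.00/(1 − 0.293) = 444 K.

T_H ≈ 444 K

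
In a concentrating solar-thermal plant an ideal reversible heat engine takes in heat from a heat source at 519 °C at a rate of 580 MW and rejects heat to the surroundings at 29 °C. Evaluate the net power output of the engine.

T_H = 519 °C → 519 + 273.15 = 792.15 K.
T_C = 29 °C → 29 + 273.15 = 302.15 K.
Carnot efficiency: η = 1 − T_C/T_H = 1 − 302.15/792.15 = 0.6186.
W = η·Q_H = 0.6186 × 580 = 359 MW.

Ẇ ≈ 359 MW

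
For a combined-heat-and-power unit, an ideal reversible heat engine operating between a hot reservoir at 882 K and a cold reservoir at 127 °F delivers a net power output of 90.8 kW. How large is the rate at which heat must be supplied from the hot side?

Q̇_H ≈ 144 kW

T_C = 127 °F → (127 − 32) × 5/9 = 52.78 °C = 325.93 K.
η_rev = 1 − T_C/T_H = 1 − 325.93/882.00 = 0.6305.
Q_H = W/η = 90.8/0.6305 = 144 kW.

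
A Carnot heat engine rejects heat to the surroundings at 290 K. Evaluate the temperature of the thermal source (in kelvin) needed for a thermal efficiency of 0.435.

T_H ≈ 513 K

From η = 1 − T_C/T_H, solving for T_H gives T_H = T_C/(1 − η) = 290.00/(1 − 0.435) = 513 K.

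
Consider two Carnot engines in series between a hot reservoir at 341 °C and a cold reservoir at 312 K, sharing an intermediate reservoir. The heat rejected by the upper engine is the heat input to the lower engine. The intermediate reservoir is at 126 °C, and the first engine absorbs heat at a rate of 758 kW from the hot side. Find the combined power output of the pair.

Ẇ_total ≈ 372.9 kW

T_H = 341 °C → 341 + 273.15 = 614.15 K.
Two reversible stages in series are equivalent to a single Carnot engine between T_H and T_C, so η_total = 1 − T_C/T_H = 1 − 312.00/614.15 = 0.4920.
W_total = η_total · Q_H = 0.4920 × 758 = 372.9 kW.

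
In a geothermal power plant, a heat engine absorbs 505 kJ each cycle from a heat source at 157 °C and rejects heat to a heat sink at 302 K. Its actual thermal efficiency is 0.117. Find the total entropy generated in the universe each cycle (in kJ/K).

T_H = 157 °C → 157 + 273.15 = 430.15 K.
W = η·Q_H = 0.117 × 505 = 59.09 kJ, so Q_C = Q_H − W = 445.9 kJ.
The hot reservoir loses entropy Q_H/T_H = 505/430.15 = 1.174 kJ/K; the cold reservoir gains Q_C/T_C = 445.9/302.00 = 1.477 kJ/K.
ΔS_univ = −Q_H/T_H + Q_C/T_C = 0.3025 kJ/K (> 0, since η = 0.117 < η_Carnot = 0.298).

ΔS_univ ≈ 0.3025 kJ/K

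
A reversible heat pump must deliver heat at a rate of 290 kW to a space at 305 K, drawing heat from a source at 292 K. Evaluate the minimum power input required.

Ẇ_in ≈ 12.4 kW

For a reversible heat pump, COP_HP = T_H/(T_H − T_C) = 305.00/13.00 = 23.4615.
W = Q_H/COP_HP = 290/23.4615 = 12.4 kW.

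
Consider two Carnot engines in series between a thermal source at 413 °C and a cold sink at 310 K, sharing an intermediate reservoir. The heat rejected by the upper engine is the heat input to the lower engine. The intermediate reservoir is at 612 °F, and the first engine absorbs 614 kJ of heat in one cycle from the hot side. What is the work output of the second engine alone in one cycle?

T_H = 413 °C → 413 + 273.15 = 686.15 K.
T_m = 612 °F → (612 − 32) × 5/9 = 322.22 °C = 595.37 K.
Heat entering the second stage: Q_m = Q_H·(T_m/T_H) = 614 × 595.37/686.15 = 533 kJ.
Second-stage efficiency η₂ = 1 − T_C/T_m = 1 − 310.00/595.37 = 0.4793, so W₂ = η₂·Q_m = 255 kJ.

W₂ ≈ 255 kJ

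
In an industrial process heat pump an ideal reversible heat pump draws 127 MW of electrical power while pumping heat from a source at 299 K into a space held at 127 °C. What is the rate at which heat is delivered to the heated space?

Q̇_H ≈ 502 MW

T_H = 127 °C → 127 + 273.15 = 400.15 K.
The Carnot heat-pump COP is COP_HP = T_H/(T_H − T_C) = 400.15/101.15 = 3.9560.
Q_H = COP_HP · W = 3.9560 × 127 = 502 MW.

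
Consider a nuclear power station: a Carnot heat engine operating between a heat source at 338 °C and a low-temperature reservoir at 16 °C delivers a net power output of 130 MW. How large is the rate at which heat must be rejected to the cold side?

Q̇_C ≈ 117 MW

T_H = 338 °C → 338 + 273.15 = 611.15 K.
T_C = 16 °C → 16 + 273.15 = 289.15 K.
For a reversible engine, η = 1 − T_C/T_H = 1 − 289.15/611.15 = 0.5269.
Since Q_C/Q_H = T_C/T_H and Q_H = W/η, Q_C = W·T_C/(T_H − T_C) = 130 × 289.15/322.00 = 117 MW.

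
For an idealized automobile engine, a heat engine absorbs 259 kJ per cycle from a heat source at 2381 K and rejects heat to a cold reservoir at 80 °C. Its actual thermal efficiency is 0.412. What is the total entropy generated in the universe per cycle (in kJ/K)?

T_C = 80 °C → 80 + 273.15 = 353.15 K.
W = η·Q_H = 0.412 × 259 = 106.7 kJ, so Q_C = Q_H − W = 152.3 kJ.
Reservoir entropy changes: ΔS_H = −Q_H/T_H = −259/2381.00 = -0.1088 kJ/K and ΔS_C = +Q_C/T_C = 152.3/353.15 = 0.4312 kJ/K.
ΔS_univ = −Q_H/T_H + Q_C/T_C = 0.322 kJ/K (> 0, since η = 0.412 < η_Carnot = 0.852).

ΔS_univ ≈ 0.322 kJ/K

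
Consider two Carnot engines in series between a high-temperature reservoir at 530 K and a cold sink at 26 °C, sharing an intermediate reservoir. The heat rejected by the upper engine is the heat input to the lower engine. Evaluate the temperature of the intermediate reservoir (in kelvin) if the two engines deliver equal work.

T_m ≈ 414.6 K

T_C = 26 °C → 26 + 273.15 = 299.15 K.
For reversible stages Q_m = Q_H·(T_m/T_H). Setting W₁ = Q_H(1 − T_m/T_H) equal to W₂ = Q_m(1 − T_C/T_m) = Q_H·(T_m − T_C)/T_H gives T_H − T_m = T_m − T_C, so T_m = (T_H + T_C)/2 = (530.00 + 299.15)/2 = 414.6 K.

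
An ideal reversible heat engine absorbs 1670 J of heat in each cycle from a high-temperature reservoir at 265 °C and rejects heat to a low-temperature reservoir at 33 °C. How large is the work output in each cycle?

T_H = 265 °C → 265 + 273.15 = 538.15 K.
T_C = 33 °C → 33 + 273.15 = 306.15 K.
The Carnot efficiency is η = 1 − T_C/T_H = 1 − 306.15/538.15 = 0.4311.
W = η·Q_H = 0.4311 × 1670 = 720 J.

W ≈ 720 J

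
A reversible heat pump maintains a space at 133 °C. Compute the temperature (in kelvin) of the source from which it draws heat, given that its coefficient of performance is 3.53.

T_H = 133 °C → 133 + 273.15 = 406.15 K.
COP_HP = T_H/(T_H − T_C) ⇒ T_C = T_H·(COP_HP − 1)/COP_HP = 406.15 × (3.53 − 1)/3.53 = 291 K.

T_C ≈ 291 K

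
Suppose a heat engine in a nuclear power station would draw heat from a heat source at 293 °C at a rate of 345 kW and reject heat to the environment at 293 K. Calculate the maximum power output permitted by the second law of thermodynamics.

Ẇ_max ≈ 166 kW

T_H = 293 °C → 293 + 273.15 = 566.15 K.
By the Carnot theorem, η_max = 1 − T_C/T_H = 1 − 293.00/566.15 = 0.4825.
W_max = η_max · Q_H = 0.4825 × 345 = 166 kW.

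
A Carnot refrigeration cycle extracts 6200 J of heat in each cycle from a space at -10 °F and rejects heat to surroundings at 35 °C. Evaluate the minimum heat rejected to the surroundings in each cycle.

Q_H ≈ 7650 J

T_H = 35 °C → 35 + 273.15 = 308.15 K.
T_C = -10 °F → (-10 − 32) × 5/9 = -23.33 °C = 249.82 K.
For a reversible cycle Q_H/Q_C = T_H/T_C, so Q_H = Q_C·T_H/T_C = 6200 × 308.15/249.82 = 7650 J.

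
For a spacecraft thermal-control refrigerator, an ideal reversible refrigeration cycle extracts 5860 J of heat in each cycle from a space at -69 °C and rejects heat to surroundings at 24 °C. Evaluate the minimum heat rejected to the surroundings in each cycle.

T_H = 24 °C → 24 + 273.15 = 297.15 K.
T_C = -69 °C → -69 + 273.15 = 204.15 K.
For a reversible cycle Q_H/Q_C = T_H/T_C, so Q_H = Q_C·T_H/T_C = 5860 × 297.15/204.15 = 8530 J.

Q_H ≈ 8530 J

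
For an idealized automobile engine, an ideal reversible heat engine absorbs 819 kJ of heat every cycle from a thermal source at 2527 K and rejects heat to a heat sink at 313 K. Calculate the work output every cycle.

Carnot efficiency: η = 1 − T_C/T_H = 1 − 313.00/2527.00 = 0.8761.
W = η·Q_H = 0.8761 × 819 = 718 kJ.

W ≈ 718 kJ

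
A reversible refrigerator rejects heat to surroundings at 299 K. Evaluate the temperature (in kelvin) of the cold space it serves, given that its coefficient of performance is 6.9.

COP_R = T_C/(T_H − T_C) ⇒ T_C = T_H·COP_R/(1 + COP_R) = 299.00 × 6.9/(1 + 6.9) = 261 K.

T_C ≈ 261 K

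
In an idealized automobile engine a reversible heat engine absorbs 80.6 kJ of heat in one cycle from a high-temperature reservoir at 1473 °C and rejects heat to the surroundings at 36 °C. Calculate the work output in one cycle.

T_H = 1473 °C → 1473 + 273.15 = 1746.15 K.
T_C = 36 °C → 36 + 273.15 = 309.15 K.
The Carnot efficiency is η = 1 − T_C/T_H = 1 − 309.15/1746.15 = 0.8230.
W = η·Q_H = 0.8230 × 80.6 = 66.33 kJ.

W ≈ 66.33 kJ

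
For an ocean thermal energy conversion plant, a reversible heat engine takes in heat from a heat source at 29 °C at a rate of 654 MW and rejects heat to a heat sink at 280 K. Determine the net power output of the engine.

T_H = 29 °C → 29 + 273.15 = 302.15 K.
η_rev = 1 − T_C/T_H = 1 − 280.00/302.15 = 0.0733.
W = η·Q_H = 0.0733 × 654 = 47.94 MW.

Ẇ ≈ 47.94 MW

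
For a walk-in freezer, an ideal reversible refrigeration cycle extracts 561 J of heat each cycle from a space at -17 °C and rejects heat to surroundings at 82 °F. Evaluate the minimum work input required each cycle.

T_H = 82 °F → (82 − 32) × 5/9 = 27.78 °C = 300.93 K.
T_C = -17 °C → -17 + 273.15 = 256.15 K.
The reversible coefficient of performance is COP_R = T_C/(T_H − T_C) = 256.15/44.78 = 5.7205.
W = Q_C/COP_R = 561/5.7205 = 98.1 J.

W_in ≈ 98.1 J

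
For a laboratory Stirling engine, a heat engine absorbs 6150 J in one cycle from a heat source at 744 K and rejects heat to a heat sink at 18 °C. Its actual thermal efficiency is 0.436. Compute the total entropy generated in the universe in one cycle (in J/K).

ΔS_univ ≈ 3.65 J/K

T_C = 18 °C → 18 + 273.15 = 291.15 K.
W = η·Q_H = 0.436 × 6150 = 2681 J, so Q_C = Q_H − W = 3469 J.
Entropy balance on the reservoirs: −Q_H/T_H = -8.266 J/K, +Q_C/T_C = 11.91 J/K.
ΔS_univ = −Q_H/T_H + Q_C/T_C = 3.65 J/K (> 0, since η = 0.436 < η_Carnot = 0.609).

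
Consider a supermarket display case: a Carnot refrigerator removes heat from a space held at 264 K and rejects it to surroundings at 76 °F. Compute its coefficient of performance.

T_H = 76 °F → (76 − 32) × 5/9 = 24.44 °C = 297.59 K.
COP_R = T_C/(T_H − T_C) = 264.00/(297.59 − 264.00) = 7.86.

COP_R ≈ 7.86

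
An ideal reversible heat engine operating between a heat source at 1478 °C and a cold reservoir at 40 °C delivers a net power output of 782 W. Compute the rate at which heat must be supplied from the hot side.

Q̇_H ≈ 952.3 W

T_H = 1478 °C → 1478 + 273.15 = 1751.15 K.
T_C = 40 °C → 40 + 273.15 = 313.15 K.
For a reversible engine, η = 1 − T_C/T_H = 1 − 313.15/1751.15 = 0.8212.
Q_H = W/η = 782/0.8212 = 952.3 W.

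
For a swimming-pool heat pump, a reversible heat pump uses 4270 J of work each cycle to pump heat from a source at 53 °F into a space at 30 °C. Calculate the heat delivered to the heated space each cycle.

T_H = 30 °C → 30 + 273.15 = 303.15 K.
T_C = 53 °F → (53 − 32) × 5/9 = 11.67 °C = 284.82 K.
The Carnot heat-pump COP is COP_HP = T_H/(T_H − T_C) = 303.15/18.33 = 16.5355.
Q_H = COP_HP · W = 16.5355 × 4270 = 70600 J.

Q_H ≈ 70600 J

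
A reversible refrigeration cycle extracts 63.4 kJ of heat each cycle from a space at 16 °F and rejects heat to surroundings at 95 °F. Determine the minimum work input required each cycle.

W_in ≈ 10.5 kJ

T_H = 95 °F → (95 − 32) × 5/9 = 35.00 °C = 308.15 K.
T_C = 16 °F → (16 − 32) × 5/9 = -8.89 °C = 264.26 K.
COP_R = T_C/(T_H − T_C) = 264.26/43.89 = 6.0211.
W = Q_C/COP_R = 63.4/6.0211 = 10.5 kJ.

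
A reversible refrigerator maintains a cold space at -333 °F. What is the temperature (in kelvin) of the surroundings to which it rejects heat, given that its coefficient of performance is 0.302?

T_C = -333 °F → (-333 − 32) × 5/9 = -202.78 °C = 70.37 K.
COP_R = T_C/(T_H − T_C) ⇒ T_H = T_C·(1 + 1/COP_R) = 70.37 × (1 + 1/0.302) = 303.4 K.

T_H ≈ 303.4 K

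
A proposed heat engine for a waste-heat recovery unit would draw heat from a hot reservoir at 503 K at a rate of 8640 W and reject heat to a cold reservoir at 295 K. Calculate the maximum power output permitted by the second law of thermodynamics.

Ẇ_max ≈ 3573 W

The upper bound on efficiency is η_max = 1 − T_C/T_H = 1 − 295.00/503.00 = 0.4135.
W_max = η_max · Q_H = 0.4135 × 8640 = 3573 W.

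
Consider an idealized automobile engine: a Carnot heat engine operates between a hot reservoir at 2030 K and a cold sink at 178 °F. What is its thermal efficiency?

η ≈ 0.8255

T_C = 178 °F → (178 − 32) × 5/9 = 81.11 °C = 354.26 K.
Carnot efficiency: η = 1 − T_C/T_H = 1 − 354.26/2030.00 = 0.8255.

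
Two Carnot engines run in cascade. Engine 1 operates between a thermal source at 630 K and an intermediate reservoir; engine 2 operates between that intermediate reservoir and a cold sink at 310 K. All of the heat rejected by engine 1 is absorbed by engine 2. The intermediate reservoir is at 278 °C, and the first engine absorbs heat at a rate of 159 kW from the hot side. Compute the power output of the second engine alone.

Ẇ₂ ≈ 60.86 kW

T_m = 278 °C → 278 + 273.15 = 551.15 K.
Heat entering the second stage: Q_m = Q_H·(T_m/T_H) = 159 × 551.15/630.00 = 139.1 kW.
Second-stage efficiency η₂ = 1 − T_C/T_m = 1 − 310.00/551.15 = 0.4375, so W₂ = η₂·Q_m = 60.86 kW.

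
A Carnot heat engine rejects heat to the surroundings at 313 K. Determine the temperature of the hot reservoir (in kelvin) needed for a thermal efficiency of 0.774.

From η = 1 − T_C/T_H, solving for T_H gives T_H = T_C/(1 − η) = 313.00/(1 − 0.774) = 1385 K.

T_H ≈ 1385 K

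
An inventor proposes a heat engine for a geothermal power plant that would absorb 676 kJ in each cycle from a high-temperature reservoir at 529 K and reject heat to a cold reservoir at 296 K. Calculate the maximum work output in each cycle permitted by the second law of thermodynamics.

By the Carnot theorem, η_max = 1 − T_C/T_H = 1 − 296.00/529.00 = 0.4405.
W_max = η_max · Q_H = 0.4405 × 676 = 298 kJ.

W_max ≈ 298 kJ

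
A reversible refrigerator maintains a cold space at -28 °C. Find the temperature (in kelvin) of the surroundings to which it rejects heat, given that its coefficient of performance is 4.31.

T_C = -28 °C → -28 + 273.15 = 245.15 K.
COP_R = T_C/(T_H − T_C) ⇒ T_H = T_C·(1 + 1/COP_R) = 245.15 × (1 + 1/4.31) = 302.0 K.

T_H ≈ 302.0 K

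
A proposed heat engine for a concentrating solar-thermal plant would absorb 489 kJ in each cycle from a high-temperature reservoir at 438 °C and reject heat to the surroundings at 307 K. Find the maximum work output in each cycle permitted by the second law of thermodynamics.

W_max ≈ 278 kJ

T_H = 438 °C → 438 + 273.15 = 711.15 K.
No engine can exceed the Carnot limit: η_max = 1 − T_C/T_H = 1 − 307.00/711.15 = 0.5683.
W_max = η_max · Q_H = 0.5683 × 489 = 278 kJ.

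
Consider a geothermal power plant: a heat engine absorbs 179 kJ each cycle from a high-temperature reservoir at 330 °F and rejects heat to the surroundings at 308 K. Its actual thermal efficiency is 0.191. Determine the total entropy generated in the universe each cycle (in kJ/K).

ΔS_univ ≈ 0.06215 kJ/K

T_H = 330 °F → (330 − 32) × 5/9 = 165.56 °C = 438.71 K.
W = η·Q_H = 0.191 × 179 = 34.19 kJ, so Q_C = Q_H − W = 144.8 kJ.
Entropy balance on the reservoirs: −Q_H/T_H = -0.4080 kJ/K, +Q_C/T_C = 0.4702 kJ/K.
ΔS_univ = −Q_H/T_H + Q_C/T_C = 0.06215 kJ/K (> 0, since η = 0.191 < η_Carnot = 0.298).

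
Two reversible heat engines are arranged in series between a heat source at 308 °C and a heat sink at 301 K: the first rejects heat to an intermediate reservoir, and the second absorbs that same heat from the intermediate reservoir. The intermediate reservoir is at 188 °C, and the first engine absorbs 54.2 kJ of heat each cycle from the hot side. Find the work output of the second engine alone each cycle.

W₂ ≈ 14.94 kJ

T_H = 308 °C → 308 + 273.15 = 581.15 K.
T_m = 188 °C → 188 + 273.15 = 461.15 K.
Heat entering the second stage: Q_m = Q_H·(T_m/T_H) = 54.2 × 461.15/581.15 = 43.01 kJ.
Second-stage efficiency η₂ = 1 − T_C/T_m = 1 − 301.00/461.15 = 0.3473, so W₂ = η₂·Q_m = 14.94 kJ.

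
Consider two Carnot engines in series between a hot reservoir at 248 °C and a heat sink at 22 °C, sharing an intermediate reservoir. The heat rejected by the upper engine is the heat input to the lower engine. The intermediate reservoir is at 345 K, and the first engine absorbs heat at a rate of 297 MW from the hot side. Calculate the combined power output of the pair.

Ẇ_total ≈ 129 MW

T_H = 248 °C → 248 + 273.15 = 521.15 K.
T_C = 22 °C → 22 + 273.15 = 295.15 K.
Two reversible stages in series are equivalent to a single Carnot engine between T_H and T_C, so η_total = 1 − T_C/T_H = 1 − 295.15/521.15 = 0.4337.
W_total = η_total · Q_H = 0.4337 × 297 = 129 MW.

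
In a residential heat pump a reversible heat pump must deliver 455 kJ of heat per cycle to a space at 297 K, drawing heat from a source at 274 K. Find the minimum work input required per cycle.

COP_HP = T_H/(T_H − T_C) = 297.00/23.00 = 12.9130.
W = Q_H/COP_HP = 455/12.9130 = 35.24 kJ.

W_in ≈ 35.24 kJ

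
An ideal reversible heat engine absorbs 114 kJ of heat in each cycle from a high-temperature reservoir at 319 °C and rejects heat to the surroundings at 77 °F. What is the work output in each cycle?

W ≈ 56.6 kJ

T_H = 319 °C → 319 + 273.15 = 592.15 K.
T_C = 77 °F → (77 − 32) × 5/9 = 25.00 °C = 298.15 K.
Since the cycle is reversible, η = 1 − T_C/T_H = 1 − 298.15/592.15 = 0.4965.
W = η·Q_H = 0.4965 × 114 = 56.6 kJ.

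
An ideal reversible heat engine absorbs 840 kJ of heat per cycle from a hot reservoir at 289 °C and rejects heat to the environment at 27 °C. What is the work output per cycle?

W ≈ 391 kJ

T_H = 289 °C → 289 + 273.15 = 562.15 K.
T_C = 27 °C → 27 + 273.15 = 300.15 K.
η_rev = 1 − T_C/T_H = 1 − 300.15/562.15 = 0.4661.
W = η·Q_H = 0.4661 × 840 = 391 kJ.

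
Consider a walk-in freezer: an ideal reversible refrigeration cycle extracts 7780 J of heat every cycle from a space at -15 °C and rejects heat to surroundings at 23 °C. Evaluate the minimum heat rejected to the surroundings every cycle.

Q_H ≈ 8930 J

T_H = 23 °C → 23 + 273.15 = 296.15 K.
T_C = -15 °C → -15 + 273.15 = 258.15 K.
For a reversible cycle Q_H/Q_C = T_H/T_C, so Q_H = Q_C·T_H/T_C = 7780 × 296.15/258.15 = 8930 J.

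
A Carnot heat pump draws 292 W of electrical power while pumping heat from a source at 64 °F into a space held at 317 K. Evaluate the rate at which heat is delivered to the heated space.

T_C = 64 °F → (64 − 32) × 5/9 = 17.78 °C = 290.93 K.
Reversible heating COP: COP_HP = T_H/(T_H − T_C) = 317.00/26.07 = 12.1585.
Q_H = COP_HP · W = 12.1585 × 292 = 3550 W.

Q̇_H ≈ 3550 W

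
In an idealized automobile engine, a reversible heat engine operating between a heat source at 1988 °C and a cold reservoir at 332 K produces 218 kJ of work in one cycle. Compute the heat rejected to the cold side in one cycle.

Q_C ≈ 37.5 kJ

T_H = 1988 °C → 1988 + 273.15 = 2261.15 K.
For a reversible engine, η = 1 − T_C/T_H = 1 − 332.00/2261.15 = 0.8532.
Since Q_C/Q_H = T_C/T_H and Q_H = W/η, Q_C = W·T_C/(T_H − T_C) = 218 × 332.00/1929.15 = 37.5 kJ.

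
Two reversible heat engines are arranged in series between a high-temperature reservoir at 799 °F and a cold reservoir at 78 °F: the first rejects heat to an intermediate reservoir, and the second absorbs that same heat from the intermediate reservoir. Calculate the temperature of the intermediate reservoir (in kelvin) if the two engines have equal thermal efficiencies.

T_H = 799 °F → (799 − 32) × 5/9 = 426.11 °C = 699.26 K.
T_C = 78 °F → (78 − 32) × 5/9 = 25.56 °C = 298.71 K.
Equal efficiencies require 1 − T_m/T_H = 1 − T_C/T_m, i.e. T_m/T_H = T_C/T_m, so T_m = √(T_H·T_C) = √(699.26 × 298.71) = 457 K.

T_m ≈ 457 K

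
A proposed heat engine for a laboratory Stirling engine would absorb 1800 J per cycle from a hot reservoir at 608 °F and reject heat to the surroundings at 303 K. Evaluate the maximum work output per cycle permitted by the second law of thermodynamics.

W_max ≈ 881 J

T_H = 608 °F → (608 − 32) × 5/9 = 320.00 °C = 593.15 K.
The second-law ceiling is the Carnot efficiency, η_max = 1 − T_C/T_H = 1 − 303.00/593.15 = 0.4892.
W_max = η_max · Q_H = 0.4892 × 1800 = 881 J.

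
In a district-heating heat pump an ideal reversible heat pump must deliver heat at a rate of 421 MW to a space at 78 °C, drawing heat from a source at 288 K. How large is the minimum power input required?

Ẇ_in ≈ 75.7 MW

T_H = 78 °C → 78 + 273.15 = 351.15 K.
For a reversible heat pump, COP_HP = T_H/(T_H − T_C) = 351.15/63.15 = 5.5606.
W = Q_H/COP_HP = 421/5.5606 = 75.7 MW.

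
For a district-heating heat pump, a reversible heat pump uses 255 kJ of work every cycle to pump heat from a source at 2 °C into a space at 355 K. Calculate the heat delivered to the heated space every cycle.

Q_H ≈ 1130 kJ

T_C = 2 °C → 2 + 273.15 = 275.15 K.
The Carnot heat-pump COP is COP_HP = T_H/(T_H − T_C) = 355.00/79.85 = 4.4458.
Q_H = COP_HP · W = 4.4458 × 255 = 1130 kJ.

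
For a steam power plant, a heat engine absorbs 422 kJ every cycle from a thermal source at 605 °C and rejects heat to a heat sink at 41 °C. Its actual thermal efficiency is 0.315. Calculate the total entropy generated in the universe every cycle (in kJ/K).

ΔS_univ ≈ 0.440 kJ/K

T_H = 605 °C → 605 + 273.15 = 878.15 K.
T_C = 41 °C → 41 + 273.15 = 314.15 K.
W = η·Q_H = 0.315 × 422 = 132.9 kJ, so Q_C = Q_H − W = 289.1 kJ.
Reservoir entropy changes: ΔS_H = −Q_H/T_H = −422/878.15 = -0.4806 kJ/K and ΔS_C = +Q_C/T_C = 289.1/314.15 = 0.9202 kJ/K.
ΔS_univ = −Q_H/T_H + Q_C/T_C = 0.440 kJ/K (> 0, since η = 0.315 < η_Carnot = 0.642).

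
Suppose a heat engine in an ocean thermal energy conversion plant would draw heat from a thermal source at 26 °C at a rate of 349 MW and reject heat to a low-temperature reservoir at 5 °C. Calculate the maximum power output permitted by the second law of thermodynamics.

T_H = 26 °C → 26 + 273.15 = 299.15 K.
T_C = 5 °C → 5 + 273.15 = 278.15 K.
By the Carnot theorem, η_max = 1 − T_C/T_H = 1 − 278.15/299.15 = 0.0702.
W_max = η_max · Q_H = 0.0702 × 349 = 24.50 MW.

Ẇ_max ≈ 24.50 MW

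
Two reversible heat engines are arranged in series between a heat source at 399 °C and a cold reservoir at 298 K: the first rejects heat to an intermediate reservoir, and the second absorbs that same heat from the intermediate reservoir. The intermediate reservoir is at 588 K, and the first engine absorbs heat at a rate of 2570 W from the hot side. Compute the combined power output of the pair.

Ẇ_total ≈ 1430 W

T_H = 399 °C → 399 + 273.15 = 672.15 K.
Two reversible stages in series are equivalent to a single Carnot engine between T_H and T_C, so η_total = 1 − T_C/T_H = 1 − 298.00/672.15 = 0.5566.
W_total = η_total · Q_H = 0.5566 × 2570 = 1430 W.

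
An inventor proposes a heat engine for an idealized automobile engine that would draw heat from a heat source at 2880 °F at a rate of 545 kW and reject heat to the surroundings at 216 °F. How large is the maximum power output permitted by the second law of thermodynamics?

T_H = 2880 °F → (2880 − 32) × 5/9 = 1582.22 °C = 1855.37 K.
T_C = 216 °F → (216 − 32) × 5/9 = 102.22 °C = 375.37 K.
The upper bound on efficiency is η_max = 1 − T_C/T_H = 1 − 375.37/1855.37 = 0.7977.
W_max = η_max · Q_H = 0.7977 × 545 = 435 kW.

Ẇ_max ≈ 435 kW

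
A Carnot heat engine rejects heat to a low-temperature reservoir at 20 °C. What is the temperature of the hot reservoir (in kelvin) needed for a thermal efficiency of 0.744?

T_C = 20 °C → 20 + 273.15 = 293.15 K.
From η = 1 − T_C/T_H, solving for T_H gives T_H = T_C/(1 − η) = 293.15/(1 − 0.744) = 1145 K.

T_H ≈ 1145 K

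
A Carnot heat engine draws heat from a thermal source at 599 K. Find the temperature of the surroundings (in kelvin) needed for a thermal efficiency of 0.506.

From η = 1 − T_C/T_H, T_C = T_H·(1 − η) = 599.00 × (1 − 0.506) = 296 K.

T_C ≈ 296 K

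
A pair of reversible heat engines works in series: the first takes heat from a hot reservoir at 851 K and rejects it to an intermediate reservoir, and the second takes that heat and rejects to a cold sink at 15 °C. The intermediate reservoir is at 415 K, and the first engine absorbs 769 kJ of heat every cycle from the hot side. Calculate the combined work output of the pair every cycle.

W_total ≈ 509 kJ

T_C = 15 °C → 15 + 273.15 = 288.15 K.
Two reversible stages in series are equivalent to a single Carnot engine between T_H and T_C, so η_total = 1 − T_C/T_H = 1 − 288.15/851.00 = 0.6614.
W_total = η_total · Q_H = 0.6614 × 769 = 509 kJ.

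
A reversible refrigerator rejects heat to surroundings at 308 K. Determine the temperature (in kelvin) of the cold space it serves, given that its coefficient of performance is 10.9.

COP_R = T_C/(T_H − T_C) ⇒ T_C = T_H·COP_R/(1 + COP_R) = 308.00 × 10.9/(1 + 10.9) = 282 K.

T_C ≈ 282 K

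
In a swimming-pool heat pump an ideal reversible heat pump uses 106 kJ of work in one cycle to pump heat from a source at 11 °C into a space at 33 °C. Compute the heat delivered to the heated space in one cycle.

Q_H ≈ 1475 kJ

T_H = 33 °C → 33 + 273.15 = 306.15 K.
T_C = 11 °C → 11 + 273.15 = 284.15 K.
The Carnot heat-pump COP is COP_HP = T_H/(T_H − T_C) = 306.15/22.00 = 13.9159.
Q_H = COP_HP · W = 13.9159 × 106 = 1475 kJ.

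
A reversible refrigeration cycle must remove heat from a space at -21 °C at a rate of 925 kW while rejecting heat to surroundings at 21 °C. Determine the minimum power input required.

T_H = 21 °C → 21 + 273.15 = 294.15 K.
T_C = -21 °C → -21 + 273.15 = 252.15 K.
The reversible coefficient of performance is COP_R = T_C/(T_H − T_C) = 252.15/42.00 = 6.0036.
W = Q_C/COP_R = 925/6.0036 = 154.1 kW.

Ẇ_in ≈ 154.1 kW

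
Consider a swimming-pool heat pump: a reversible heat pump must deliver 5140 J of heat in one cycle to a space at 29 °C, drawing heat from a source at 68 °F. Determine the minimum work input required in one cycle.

T_H = 29 °C → 29 + 273.15 = 302.15 K.
T_C = 68 °F → (68 − 32) × 5/9 = 20.00 °C = 293.15 K.
For a reversible heat pump, COP_HP = T_H/(T_H − T_C) = 302.15/9.00 = 33.5722.
W = Q_H/COP_HP = 5140/33.5722 = 153.1 J.

W_in ≈ 153.1 J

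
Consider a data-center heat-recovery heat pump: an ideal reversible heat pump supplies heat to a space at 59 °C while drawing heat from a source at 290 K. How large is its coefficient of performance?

T_H = 59 °C → 59 + 273.15 = 332.15 K.
Reversible heating COP: COP_HP = T_H/(T_H − T_C) = 332.15/(332.15 − 290.00) = 7.88.

COP_HP ≈ 7.88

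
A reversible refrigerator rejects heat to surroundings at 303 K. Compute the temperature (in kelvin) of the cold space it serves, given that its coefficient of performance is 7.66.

T_C ≈ 268 K

COP_R = T_C/(T_H − T_C) ⇒ T_C = T_H·COP_R/(1 + COP_R) = 303.00 × 7.66/(1 + 7.66) = 268 K.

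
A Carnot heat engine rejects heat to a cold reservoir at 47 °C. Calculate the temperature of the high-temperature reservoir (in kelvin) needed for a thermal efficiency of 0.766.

T_C = 47 °C → 47 + 273.15 = 320.15 K.
From η = 1 − T_C/T_H, solving for T_H gives T_H = T_C/(1 − η) = 320.15/(1 − 0.766) = 1368 K.

T_H ≈ 1368 K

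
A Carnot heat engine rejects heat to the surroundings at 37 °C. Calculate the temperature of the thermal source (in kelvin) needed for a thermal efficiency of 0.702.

T_H ≈ 1040 K

T_C = 37 °C → 37 + 273.15 = 310.15 K.
From η = 1 − T_C/T_H, solving for T_H gives T_H = T_C/(1 − η) = 310.15/(1 − 0.702) = 1040 K.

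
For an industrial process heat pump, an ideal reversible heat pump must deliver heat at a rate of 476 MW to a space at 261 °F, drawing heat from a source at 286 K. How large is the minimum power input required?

Ẇ_in ≈ 136 MW

T_H = 261 °F → (261 − 32) × 5/9 = 127.22 °C = 400.37 K.
Reversible heating COP: COP_HP = T_H/(T_H − T_C) = 400.37/114.37 = 3.5006.
W = Q_H/COP_HP = 476/3.5006 = 136 MW.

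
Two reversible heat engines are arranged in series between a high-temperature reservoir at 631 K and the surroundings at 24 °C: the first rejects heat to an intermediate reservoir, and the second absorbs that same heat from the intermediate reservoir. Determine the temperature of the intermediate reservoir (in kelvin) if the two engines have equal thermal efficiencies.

T_m ≈ 433 K

T_C = 24 °C → 24 + 273.15 = 297.15 K.
Equal efficiencies require 1 − T_m/T_H = 1 − T_C/T_m, i.e. T_m/T_H = T_C/T_m, so T_m = √(T_H·T_C) = √(631.00 × 297.15) = 433 K.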